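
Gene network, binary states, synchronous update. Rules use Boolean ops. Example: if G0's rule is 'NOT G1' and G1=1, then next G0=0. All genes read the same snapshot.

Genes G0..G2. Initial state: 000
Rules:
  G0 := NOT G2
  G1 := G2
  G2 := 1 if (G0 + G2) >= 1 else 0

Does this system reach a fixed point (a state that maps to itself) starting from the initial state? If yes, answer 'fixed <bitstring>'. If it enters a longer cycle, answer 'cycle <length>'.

Step 0: 000
Step 1: G0=NOT G2=NOT 0=1 G1=G2=0 G2=(0+0>=1)=0 -> 100
Step 2: G0=NOT G2=NOT 0=1 G1=G2=0 G2=(1+0>=1)=1 -> 101
Step 3: G0=NOT G2=NOT 1=0 G1=G2=1 G2=(1+1>=1)=1 -> 011
Step 4: G0=NOT G2=NOT 1=0 G1=G2=1 G2=(0+1>=1)=1 -> 011
Fixed point reached at step 3: 011

Answer: fixed 011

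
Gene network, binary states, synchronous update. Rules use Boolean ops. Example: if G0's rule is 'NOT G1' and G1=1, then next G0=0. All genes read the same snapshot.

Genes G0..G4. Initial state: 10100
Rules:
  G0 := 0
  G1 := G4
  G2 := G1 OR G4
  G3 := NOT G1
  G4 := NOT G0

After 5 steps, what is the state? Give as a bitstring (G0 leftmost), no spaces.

Step 1: G0=0(const) G1=G4=0 G2=G1|G4=0|0=0 G3=NOT G1=NOT 0=1 G4=NOT G0=NOT 1=0 -> 00010
Step 2: G0=0(const) G1=G4=0 G2=G1|G4=0|0=0 G3=NOT G1=NOT 0=1 G4=NOT G0=NOT 0=1 -> 00011
Step 3: G0=0(const) G1=G4=1 G2=G1|G4=0|1=1 G3=NOT G1=NOT 0=1 G4=NOT G0=NOT 0=1 -> 01111
Step 4: G0=0(const) G1=G4=1 G2=G1|G4=1|1=1 G3=NOT G1=NOT 1=0 G4=NOT G0=NOT 0=1 -> 01101
Step 5: G0=0(const) G1=G4=1 G2=G1|G4=1|1=1 G3=NOT G1=NOT 1=0 G4=NOT G0=NOT 0=1 -> 01101

01101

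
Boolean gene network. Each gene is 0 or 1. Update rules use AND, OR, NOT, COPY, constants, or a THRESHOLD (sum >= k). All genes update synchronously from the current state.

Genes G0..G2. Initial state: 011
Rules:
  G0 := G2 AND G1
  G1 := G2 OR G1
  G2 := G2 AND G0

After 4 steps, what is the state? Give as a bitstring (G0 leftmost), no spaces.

Step 1: G0=G2&G1=1&1=1 G1=G2|G1=1|1=1 G2=G2&G0=1&0=0 -> 110
Step 2: G0=G2&G1=0&1=0 G1=G2|G1=0|1=1 G2=G2&G0=0&1=0 -> 010
Step 3: G0=G2&G1=0&1=0 G1=G2|G1=0|1=1 G2=G2&G0=0&0=0 -> 010
Step 4: G0=G2&G1=0&1=0 G1=G2|G1=0|1=1 G2=G2&G0=0&0=0 -> 010

010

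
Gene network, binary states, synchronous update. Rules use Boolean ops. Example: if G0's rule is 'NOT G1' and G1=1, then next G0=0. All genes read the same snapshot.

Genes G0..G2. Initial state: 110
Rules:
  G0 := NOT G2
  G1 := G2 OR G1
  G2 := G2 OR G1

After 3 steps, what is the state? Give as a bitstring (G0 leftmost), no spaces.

Step 1: G0=NOT G2=NOT 0=1 G1=G2|G1=0|1=1 G2=G2|G1=0|1=1 -> 111
Step 2: G0=NOT G2=NOT 1=0 G1=G2|G1=1|1=1 G2=G2|G1=1|1=1 -> 011
Step 3: G0=NOT G2=NOT 1=0 G1=G2|G1=1|1=1 G2=G2|G1=1|1=1 -> 011

011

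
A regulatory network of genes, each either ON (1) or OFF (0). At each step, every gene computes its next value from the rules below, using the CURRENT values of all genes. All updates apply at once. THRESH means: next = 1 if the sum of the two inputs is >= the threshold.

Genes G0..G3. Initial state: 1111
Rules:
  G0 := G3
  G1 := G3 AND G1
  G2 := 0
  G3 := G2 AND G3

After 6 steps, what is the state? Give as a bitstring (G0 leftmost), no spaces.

Step 1: G0=G3=1 G1=G3&G1=1&1=1 G2=0(const) G3=G2&G3=1&1=1 -> 1101
Step 2: G0=G3=1 G1=G3&G1=1&1=1 G2=0(const) G3=G2&G3=0&1=0 -> 1100
Step 3: G0=G3=0 G1=G3&G1=0&1=0 G2=0(const) G3=G2&G3=0&0=0 -> 0000
Step 4: G0=G3=0 G1=G3&G1=0&0=0 G2=0(const) G3=G2&G3=0&0=0 -> 0000
Step 5: G0=G3=0 G1=G3&G1=0&0=0 G2=0(const) G3=G2&G3=0&0=0 -> 0000
Step 6: G0=G3=0 G1=G3&G1=0&0=0 G2=0(const) G3=G2&G3=0&0=0 -> 0000

0000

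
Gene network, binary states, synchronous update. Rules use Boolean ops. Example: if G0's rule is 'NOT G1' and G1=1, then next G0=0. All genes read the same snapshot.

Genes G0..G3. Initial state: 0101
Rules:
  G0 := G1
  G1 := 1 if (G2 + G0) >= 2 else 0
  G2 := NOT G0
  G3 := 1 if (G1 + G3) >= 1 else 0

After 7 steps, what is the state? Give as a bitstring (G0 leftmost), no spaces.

Step 1: G0=G1=1 G1=(0+0>=2)=0 G2=NOT G0=NOT 0=1 G3=(1+1>=1)=1 -> 1011
Step 2: G0=G1=0 G1=(1+1>=2)=1 G2=NOT G0=NOT 1=0 G3=(0+1>=1)=1 -> 0101
Step 3: G0=G1=1 G1=(0+0>=2)=0 G2=NOT G0=NOT 0=1 G3=(1+1>=1)=1 -> 1011
Step 4: G0=G1=0 G1=(1+1>=2)=1 G2=NOT G0=NOT 1=0 G3=(0+1>=1)=1 -> 0101
Step 5: G0=G1=1 G1=(0+0>=2)=0 G2=NOT G0=NOT 0=1 G3=(1+1>=1)=1 -> 1011
Step 6: G0=G1=0 G1=(1+1>=2)=1 G2=NOT G0=NOT 1=0 G3=(0+1>=1)=1 -> 0101
Step 7: G0=G1=1 G1=(0+0>=2)=0 G2=NOT G0=NOT 0=1 G3=(1+1>=1)=1 -> 1011

1011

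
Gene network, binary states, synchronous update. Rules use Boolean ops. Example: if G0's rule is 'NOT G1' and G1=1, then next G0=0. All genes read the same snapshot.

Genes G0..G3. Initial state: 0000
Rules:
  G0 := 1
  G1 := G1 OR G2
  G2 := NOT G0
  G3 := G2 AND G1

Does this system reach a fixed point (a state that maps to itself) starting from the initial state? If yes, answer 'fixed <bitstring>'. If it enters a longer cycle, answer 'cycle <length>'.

Step 0: 0000
Step 1: G0=1(const) G1=G1|G2=0|0=0 G2=NOT G0=NOT 0=1 G3=G2&G1=0&0=0 -> 1010
Step 2: G0=1(const) G1=G1|G2=0|1=1 G2=NOT G0=NOT 1=0 G3=G2&G1=1&0=0 -> 1100
Step 3: G0=1(const) G1=G1|G2=1|0=1 G2=NOT G0=NOT 1=0 G3=G2&G1=0&1=0 -> 1100
Fixed point reached at step 2: 1100

Answer: fixed 1100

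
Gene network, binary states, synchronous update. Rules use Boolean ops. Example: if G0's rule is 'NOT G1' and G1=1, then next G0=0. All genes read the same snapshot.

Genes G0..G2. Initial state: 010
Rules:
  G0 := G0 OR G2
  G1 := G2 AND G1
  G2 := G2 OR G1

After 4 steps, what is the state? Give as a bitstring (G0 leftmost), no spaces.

Step 1: G0=G0|G2=0|0=0 G1=G2&G1=0&1=0 G2=G2|G1=0|1=1 -> 001
Step 2: G0=G0|G2=0|1=1 G1=G2&G1=1&0=0 G2=G2|G1=1|0=1 -> 101
Step 3: G0=G0|G2=1|1=1 G1=G2&G1=1&0=0 G2=G2|G1=1|0=1 -> 101
Step 4: G0=G0|G2=1|1=1 G1=G2&G1=1&0=0 G2=G2|G1=1|0=1 -> 101

101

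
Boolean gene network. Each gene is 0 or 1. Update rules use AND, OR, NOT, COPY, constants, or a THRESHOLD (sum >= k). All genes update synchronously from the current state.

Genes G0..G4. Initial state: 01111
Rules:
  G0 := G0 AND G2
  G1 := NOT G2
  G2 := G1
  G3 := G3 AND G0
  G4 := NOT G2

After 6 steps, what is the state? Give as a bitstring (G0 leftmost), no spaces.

Step 1: G0=G0&G2=0&1=0 G1=NOT G2=NOT 1=0 G2=G1=1 G3=G3&G0=1&0=0 G4=NOT G2=NOT 1=0 -> 00100
Step 2: G0=G0&G2=0&1=0 G1=NOT G2=NOT 1=0 G2=G1=0 G3=G3&G0=0&0=0 G4=NOT G2=NOT 1=0 -> 00000
Step 3: G0=G0&G2=0&0=0 G1=NOT G2=NOT 0=1 G2=G1=0 G3=G3&G0=0&0=0 G4=NOT G2=NOT 0=1 -> 01001
Step 4: G0=G0&G2=0&0=0 G1=NOT G2=NOT 0=1 G2=G1=1 G3=G3&G0=0&0=0 G4=NOT G2=NOT 0=1 -> 01101
Step 5: G0=G0&G2=0&1=0 G1=NOT G2=NOT 1=0 G2=G1=1 G3=G3&G0=0&0=0 G4=NOT G2=NOT 1=0 -> 00100
Step 6: G0=G0&G2=0&1=0 G1=NOT G2=NOT 1=0 G2=G1=0 G3=G3&G0=0&0=0 G4=NOT G2=NOT 1=0 -> 00000

00000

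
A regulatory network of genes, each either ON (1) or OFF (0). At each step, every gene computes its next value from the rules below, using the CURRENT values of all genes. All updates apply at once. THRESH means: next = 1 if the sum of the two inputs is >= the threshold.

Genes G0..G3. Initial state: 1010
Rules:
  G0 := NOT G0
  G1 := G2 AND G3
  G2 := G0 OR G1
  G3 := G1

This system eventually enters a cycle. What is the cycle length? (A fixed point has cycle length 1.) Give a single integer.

Step 0: 1010
Step 1: G0=NOT G0=NOT 1=0 G1=G2&G3=1&0=0 G2=G0|G1=1|0=1 G3=G1=0 -> 0010
Step 2: G0=NOT G0=NOT 0=1 G1=G2&G3=1&0=0 G2=G0|G1=0|0=0 G3=G1=0 -> 1000
Step 3: G0=NOT G0=NOT 1=0 G1=G2&G3=0&0=0 G2=G0|G1=1|0=1 G3=G1=0 -> 0010
State from step 3 equals state from step 1 -> cycle length 2

Answer: 2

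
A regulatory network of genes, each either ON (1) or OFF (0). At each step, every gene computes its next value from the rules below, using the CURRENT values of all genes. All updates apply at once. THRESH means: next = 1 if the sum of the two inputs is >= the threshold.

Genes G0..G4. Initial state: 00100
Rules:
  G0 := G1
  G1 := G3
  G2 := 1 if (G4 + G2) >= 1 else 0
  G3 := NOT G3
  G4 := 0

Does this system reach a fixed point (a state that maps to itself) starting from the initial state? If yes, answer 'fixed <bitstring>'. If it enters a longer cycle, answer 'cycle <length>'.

Answer: cycle 2

Derivation:
Step 0: 00100
Step 1: G0=G1=0 G1=G3=0 G2=(0+1>=1)=1 G3=NOT G3=NOT 0=1 G4=0(const) -> 00110
Step 2: G0=G1=0 G1=G3=1 G2=(0+1>=1)=1 G3=NOT G3=NOT 1=0 G4=0(const) -> 01100
Step 3: G0=G1=1 G1=G3=0 G2=(0+1>=1)=1 G3=NOT G3=NOT 0=1 G4=0(const) -> 10110
Step 4: G0=G1=0 G1=G3=1 G2=(0+1>=1)=1 G3=NOT G3=NOT 1=0 G4=0(const) -> 01100
Cycle of length 2 starting at step 2 -> no fixed point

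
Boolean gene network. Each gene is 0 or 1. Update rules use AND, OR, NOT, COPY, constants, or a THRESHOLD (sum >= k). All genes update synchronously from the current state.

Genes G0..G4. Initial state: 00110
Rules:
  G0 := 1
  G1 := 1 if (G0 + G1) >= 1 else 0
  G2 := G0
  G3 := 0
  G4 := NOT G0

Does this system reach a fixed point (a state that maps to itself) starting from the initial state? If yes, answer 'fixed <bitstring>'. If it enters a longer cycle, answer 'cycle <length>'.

Answer: fixed 11100

Derivation:
Step 0: 00110
Step 1: G0=1(const) G1=(0+0>=1)=0 G2=G0=0 G3=0(const) G4=NOT G0=NOT 0=1 -> 10001
Step 2: G0=1(const) G1=(1+0>=1)=1 G2=G0=1 G3=0(const) G4=NOT G0=NOT 1=0 -> 11100
Step 3: G0=1(const) G1=(1+1>=1)=1 G2=G0=1 G3=0(const) G4=NOT G0=NOT 1=0 -> 11100
Fixed point reached at step 2: 11100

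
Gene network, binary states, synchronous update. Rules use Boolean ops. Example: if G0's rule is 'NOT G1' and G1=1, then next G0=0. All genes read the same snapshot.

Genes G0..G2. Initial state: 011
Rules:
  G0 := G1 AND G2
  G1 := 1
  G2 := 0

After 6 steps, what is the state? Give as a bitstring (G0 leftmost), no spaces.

Step 1: G0=G1&G2=1&1=1 G1=1(const) G2=0(const) -> 110
Step 2: G0=G1&G2=1&0=0 G1=1(const) G2=0(const) -> 010
Step 3: G0=G1&G2=1&0=0 G1=1(const) G2=0(const) -> 010
Step 4: G0=G1&G2=1&0=0 G1=1(const) G2=0(const) -> 010
Step 5: G0=G1&G2=1&0=0 G1=1(const) G2=0(const) -> 010
Step 6: G0=G1&G2=1&0=0 G1=1(const) G2=0(const) -> 010

010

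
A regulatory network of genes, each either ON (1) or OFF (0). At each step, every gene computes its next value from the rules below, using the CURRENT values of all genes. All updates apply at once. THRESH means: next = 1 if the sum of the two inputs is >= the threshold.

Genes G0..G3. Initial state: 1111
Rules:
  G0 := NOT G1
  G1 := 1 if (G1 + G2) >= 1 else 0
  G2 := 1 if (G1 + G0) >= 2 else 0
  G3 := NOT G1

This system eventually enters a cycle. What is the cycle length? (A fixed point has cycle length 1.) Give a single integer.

Answer: 1

Derivation:
Step 0: 1111
Step 1: G0=NOT G1=NOT 1=0 G1=(1+1>=1)=1 G2=(1+1>=2)=1 G3=NOT G1=NOT 1=0 -> 0110
Step 2: G0=NOT G1=NOT 1=0 G1=(1+1>=1)=1 G2=(1+0>=2)=0 G3=NOT G1=NOT 1=0 -> 0100
Step 3: G0=NOT G1=NOT 1=0 G1=(1+0>=1)=1 G2=(1+0>=2)=0 G3=NOT G1=NOT 1=0 -> 0100
State from step 3 equals state from step 2 -> cycle length 1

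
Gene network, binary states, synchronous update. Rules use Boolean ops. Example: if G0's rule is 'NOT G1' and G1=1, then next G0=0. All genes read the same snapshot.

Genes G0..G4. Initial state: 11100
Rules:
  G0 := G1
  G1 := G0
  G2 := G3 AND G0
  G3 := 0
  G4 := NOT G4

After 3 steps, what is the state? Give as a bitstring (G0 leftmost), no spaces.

Step 1: G0=G1=1 G1=G0=1 G2=G3&G0=0&1=0 G3=0(const) G4=NOT G4=NOT 0=1 -> 11001
Step 2: G0=G1=1 G1=G0=1 G2=G3&G0=0&1=0 G3=0(const) G4=NOT G4=NOT 1=0 -> 11000
Step 3: G0=G1=1 G1=G0=1 G2=G3&G0=0&1=0 G3=0(const) G4=NOT G4=NOT 0=1 -> 11001

11001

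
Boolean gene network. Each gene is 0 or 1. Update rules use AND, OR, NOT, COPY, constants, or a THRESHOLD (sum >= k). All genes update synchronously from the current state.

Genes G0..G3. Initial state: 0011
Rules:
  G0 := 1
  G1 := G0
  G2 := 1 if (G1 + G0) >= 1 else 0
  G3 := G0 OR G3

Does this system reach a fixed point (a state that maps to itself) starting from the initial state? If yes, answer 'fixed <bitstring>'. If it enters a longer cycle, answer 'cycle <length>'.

Answer: fixed 1111

Derivation:
Step 0: 0011
Step 1: G0=1(const) G1=G0=0 G2=(0+0>=1)=0 G3=G0|G3=0|1=1 -> 1001
Step 2: G0=1(const) G1=G0=1 G2=(0+1>=1)=1 G3=G0|G3=1|1=1 -> 1111
Step 3: G0=1(const) G1=G0=1 G2=(1+1>=1)=1 G3=G0|G3=1|1=1 -> 1111
Fixed point reached at step 2: 1111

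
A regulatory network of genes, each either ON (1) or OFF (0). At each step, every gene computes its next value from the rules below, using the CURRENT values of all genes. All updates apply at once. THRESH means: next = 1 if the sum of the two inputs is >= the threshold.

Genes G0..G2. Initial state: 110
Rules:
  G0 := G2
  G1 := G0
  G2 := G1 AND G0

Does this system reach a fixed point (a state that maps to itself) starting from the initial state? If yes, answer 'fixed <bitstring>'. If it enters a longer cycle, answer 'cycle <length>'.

Answer: fixed 000

Derivation:
Step 0: 110
Step 1: G0=G2=0 G1=G0=1 G2=G1&G0=1&1=1 -> 011
Step 2: G0=G2=1 G1=G0=0 G2=G1&G0=1&0=0 -> 100
Step 3: G0=G2=0 G1=G0=1 G2=G1&G0=0&1=0 -> 010
Step 4: G0=G2=0 G1=G0=0 G2=G1&G0=1&0=0 -> 000
Step 5: G0=G2=0 G1=G0=0 G2=G1&G0=0&0=0 -> 000
Fixed point reached at step 4: 000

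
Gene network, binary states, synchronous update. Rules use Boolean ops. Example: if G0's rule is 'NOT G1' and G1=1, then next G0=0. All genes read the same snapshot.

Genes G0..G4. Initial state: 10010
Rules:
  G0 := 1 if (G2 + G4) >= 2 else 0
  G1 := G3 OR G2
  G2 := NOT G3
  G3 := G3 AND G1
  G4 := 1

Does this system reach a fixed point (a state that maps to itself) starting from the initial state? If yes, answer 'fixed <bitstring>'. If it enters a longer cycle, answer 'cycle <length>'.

Answer: fixed 11101

Derivation:
Step 0: 10010
Step 1: G0=(0+0>=2)=0 G1=G3|G2=1|0=1 G2=NOT G3=NOT 1=0 G3=G3&G1=1&0=0 G4=1(const) -> 01001
Step 2: G0=(0+1>=2)=0 G1=G3|G2=0|0=0 G2=NOT G3=NOT 0=1 G3=G3&G1=0&1=0 G4=1(const) -> 00101
Step 3: G0=(1+1>=2)=1 G1=G3|G2=0|1=1 G2=NOT G3=NOT 0=1 G3=G3&G1=0&0=0 G4=1(const) -> 11101
Step 4: G0=(1+1>=2)=1 G1=G3|G2=0|1=1 G2=NOT G3=NOT 0=1 G3=G3&G1=0&1=0 G4=1(const) -> 11101
Fixed point reached at step 3: 11101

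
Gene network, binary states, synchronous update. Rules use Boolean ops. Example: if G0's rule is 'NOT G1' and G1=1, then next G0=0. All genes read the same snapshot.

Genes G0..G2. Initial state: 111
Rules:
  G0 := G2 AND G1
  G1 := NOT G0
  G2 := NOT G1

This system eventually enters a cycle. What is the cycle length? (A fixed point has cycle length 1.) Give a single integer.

Answer: 3

Derivation:
Step 0: 111
Step 1: G0=G2&G1=1&1=1 G1=NOT G0=NOT 1=0 G2=NOT G1=NOT 1=0 -> 100
Step 2: G0=G2&G1=0&0=0 G1=NOT G0=NOT 1=0 G2=NOT G1=NOT 0=1 -> 001
Step 3: G0=G2&G1=1&0=0 G1=NOT G0=NOT 0=1 G2=NOT G1=NOT 0=1 -> 011
Step 4: G0=G2&G1=1&1=1 G1=NOT G0=NOT 0=1 G2=NOT G1=NOT 1=0 -> 110
Step 5: G0=G2&G1=0&1=0 G1=NOT G0=NOT 1=0 G2=NOT G1=NOT 1=0 -> 000
Step 6: G0=G2&G1=0&0=0 G1=NOT G0=NOT 0=1 G2=NOT G1=NOT 0=1 -> 011
State from step 6 equals state from step 3 -> cycle length 3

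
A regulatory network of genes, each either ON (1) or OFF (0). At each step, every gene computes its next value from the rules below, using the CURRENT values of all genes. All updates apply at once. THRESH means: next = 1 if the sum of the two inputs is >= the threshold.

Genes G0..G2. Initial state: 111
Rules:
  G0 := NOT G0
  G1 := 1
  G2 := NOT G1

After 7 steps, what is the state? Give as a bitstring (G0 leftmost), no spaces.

Step 1: G0=NOT G0=NOT 1=0 G1=1(const) G2=NOT G1=NOT 1=0 -> 010
Step 2: G0=NOT G0=NOT 0=1 G1=1(const) G2=NOT G1=NOT 1=0 -> 110
Step 3: G0=NOT G0=NOT 1=0 G1=1(const) G2=NOT G1=NOT 1=0 -> 010
Step 4: G0=NOT G0=NOT 0=1 G1=1(const) G2=NOT G1=NOT 1=0 -> 110
Step 5: G0=NOT G0=NOT 1=0 G1=1(const) G2=NOT G1=NOT 1=0 -> 010
Step 6: G0=NOT G0=NOT 0=1 G1=1(const) G2=NOT G1=NOT 1=0 -> 110
Step 7: G0=NOT G0=NOT 1=0 G1=1(const) G2=NOT G1=NOT 1=0 -> 010

010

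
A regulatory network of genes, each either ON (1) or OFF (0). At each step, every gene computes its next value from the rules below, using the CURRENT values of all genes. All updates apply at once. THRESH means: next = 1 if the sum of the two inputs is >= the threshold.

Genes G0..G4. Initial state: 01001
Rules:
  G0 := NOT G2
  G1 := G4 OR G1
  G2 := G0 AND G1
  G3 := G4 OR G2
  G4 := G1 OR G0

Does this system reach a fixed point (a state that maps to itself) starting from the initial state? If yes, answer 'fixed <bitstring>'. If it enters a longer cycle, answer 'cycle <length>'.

Answer: cycle 4

Derivation:
Step 0: 01001
Step 1: G0=NOT G2=NOT 0=1 G1=G4|G1=1|1=1 G2=G0&G1=0&1=0 G3=G4|G2=1|0=1 G4=G1|G0=1|0=1 -> 11011
Step 2: G0=NOT G2=NOT 0=1 G1=G4|G1=1|1=1 G2=G0&G1=1&1=1 G3=G4|G2=1|0=1 G4=G1|G0=1|1=1 -> 11111
Step 3: G0=NOT G2=NOT 1=0 G1=G4|G1=1|1=1 G2=G0&G1=1&1=1 G3=G4|G2=1|1=1 G4=G1|G0=1|1=1 -> 01111
Step 4: G0=NOT G2=NOT 1=0 G1=G4|G1=1|1=1 G2=G0&G1=0&1=0 G3=G4|G2=1|1=1 G4=G1|G0=1|0=1 -> 01011
Step 5: G0=NOT G2=NOT 0=1 G1=G4|G1=1|1=1 G2=G0&G1=0&1=0 G3=G4|G2=1|0=1 G4=G1|G0=1|0=1 -> 11011
Cycle of length 4 starting at step 1 -> no fixed point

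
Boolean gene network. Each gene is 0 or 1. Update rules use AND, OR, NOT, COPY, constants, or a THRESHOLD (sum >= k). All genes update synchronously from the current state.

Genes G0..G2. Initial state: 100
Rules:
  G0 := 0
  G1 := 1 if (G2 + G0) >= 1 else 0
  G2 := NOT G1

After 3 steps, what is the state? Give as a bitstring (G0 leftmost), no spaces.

Step 1: G0=0(const) G1=(0+1>=1)=1 G2=NOT G1=NOT 0=1 -> 011
Step 2: G0=0(const) G1=(1+0>=1)=1 G2=NOT G1=NOT 1=0 -> 010
Step 3: G0=0(const) G1=(0+0>=1)=0 G2=NOT G1=NOT 1=0 -> 000

000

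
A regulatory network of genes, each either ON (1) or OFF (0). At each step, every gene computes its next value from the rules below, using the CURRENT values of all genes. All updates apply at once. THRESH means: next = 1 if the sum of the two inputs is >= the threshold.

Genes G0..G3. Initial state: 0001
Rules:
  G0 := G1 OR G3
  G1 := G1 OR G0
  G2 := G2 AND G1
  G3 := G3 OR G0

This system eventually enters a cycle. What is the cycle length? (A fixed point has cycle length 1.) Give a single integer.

Answer: 1

Derivation:
Step 0: 0001
Step 1: G0=G1|G3=0|1=1 G1=G1|G0=0|0=0 G2=G2&G1=0&0=0 G3=G3|G0=1|0=1 -> 1001
Step 2: G0=G1|G3=0|1=1 G1=G1|G0=0|1=1 G2=G2&G1=0&0=0 G3=G3|G0=1|1=1 -> 1101
Step 3: G0=G1|G3=1|1=1 G1=G1|G0=1|1=1 G2=G2&G1=0&1=0 G3=G3|G0=1|1=1 -> 1101
State from step 3 equals state from step 2 -> cycle length 1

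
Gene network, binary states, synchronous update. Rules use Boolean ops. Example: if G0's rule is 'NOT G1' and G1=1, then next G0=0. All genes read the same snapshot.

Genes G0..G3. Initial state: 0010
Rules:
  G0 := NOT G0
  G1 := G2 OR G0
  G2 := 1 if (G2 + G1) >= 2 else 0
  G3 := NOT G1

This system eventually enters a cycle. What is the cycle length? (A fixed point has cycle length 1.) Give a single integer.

Answer: 2

Derivation:
Step 0: 0010
Step 1: G0=NOT G0=NOT 0=1 G1=G2|G0=1|0=1 G2=(1+0>=2)=0 G3=NOT G1=NOT 0=1 -> 1101
Step 2: G0=NOT G0=NOT 1=0 G1=G2|G0=0|1=1 G2=(0+1>=2)=0 G3=NOT G1=NOT 1=0 -> 0100
Step 3: G0=NOT G0=NOT 0=1 G1=G2|G0=0|0=0 G2=(0+1>=2)=0 G3=NOT G1=NOT 1=0 -> 1000
Step 4: G0=NOT G0=NOT 1=0 G1=G2|G0=0|1=1 G2=(0+0>=2)=0 G3=NOT G1=NOT 0=1 -> 0101
Step 5: G0=NOT G0=NOT 0=1 G1=G2|G0=0|0=0 G2=(0+1>=2)=0 G3=NOT G1=NOT 1=0 -> 1000
State from step 5 equals state from step 3 -> cycle length 2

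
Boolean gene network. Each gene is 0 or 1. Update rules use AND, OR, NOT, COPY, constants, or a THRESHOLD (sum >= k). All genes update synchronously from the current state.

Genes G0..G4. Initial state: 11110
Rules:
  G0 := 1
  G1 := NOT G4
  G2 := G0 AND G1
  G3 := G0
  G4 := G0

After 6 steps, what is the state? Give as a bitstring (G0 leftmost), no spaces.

Step 1: G0=1(const) G1=NOT G4=NOT 0=1 G2=G0&G1=1&1=1 G3=G0=1 G4=G0=1 -> 11111
Step 2: G0=1(const) G1=NOT G4=NOT 1=0 G2=G0&G1=1&1=1 G3=G0=1 G4=G0=1 -> 10111
Step 3: G0=1(const) G1=NOT G4=NOT 1=0 G2=G0&G1=1&0=0 G3=G0=1 G4=G0=1 -> 10011
Step 4: G0=1(const) G1=NOT G4=NOT 1=0 G2=G0&G1=1&0=0 G3=G0=1 G4=G0=1 -> 10011
Step 5: G0=1(const) G1=NOT G4=NOT 1=0 G2=G0&G1=1&0=0 G3=G0=1 G4=G0=1 -> 10011
Step 6: G0=1(const) G1=NOT G4=NOT 1=0 G2=G0&G1=1&0=0 G3=G0=1 G4=G0=1 -> 10011

10011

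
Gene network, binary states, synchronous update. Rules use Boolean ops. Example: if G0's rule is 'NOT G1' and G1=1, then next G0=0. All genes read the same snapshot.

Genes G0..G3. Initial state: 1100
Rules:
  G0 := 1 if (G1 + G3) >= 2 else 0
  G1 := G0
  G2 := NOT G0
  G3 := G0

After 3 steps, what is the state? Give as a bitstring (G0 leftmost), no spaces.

Step 1: G0=(1+0>=2)=0 G1=G0=1 G2=NOT G0=NOT 1=0 G3=G0=1 -> 0101
Step 2: G0=(1+1>=2)=1 G1=G0=0 G2=NOT G0=NOT 0=1 G3=G0=0 -> 1010
Step 3: G0=(0+0>=2)=0 G1=G0=1 G2=NOT G0=NOT 1=0 G3=G0=1 -> 0101

0101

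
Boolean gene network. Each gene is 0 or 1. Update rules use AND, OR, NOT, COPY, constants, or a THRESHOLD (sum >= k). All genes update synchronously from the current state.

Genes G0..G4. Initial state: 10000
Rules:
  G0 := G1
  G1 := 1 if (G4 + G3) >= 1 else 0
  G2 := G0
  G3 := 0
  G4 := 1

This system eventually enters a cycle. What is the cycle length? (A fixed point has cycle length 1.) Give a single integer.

Step 0: 10000
Step 1: G0=G1=0 G1=(0+0>=1)=0 G2=G0=1 G3=0(const) G4=1(const) -> 00101
Step 2: G0=G1=0 G1=(1+0>=1)=1 G2=G0=0 G3=0(const) G4=1(const) -> 01001
Step 3: G0=G1=1 G1=(1+0>=1)=1 G2=G0=0 G3=0(const) G4=1(const) -> 11001
Step 4: G0=G1=1 G1=(1+0>=1)=1 G2=G0=1 G3=0(const) G4=1(const) -> 11101
Step 5: G0=G1=1 G1=(1+0>=1)=1 G2=G0=1 G3=0(const) G4=1(const) -> 11101
State from step 5 equals state from step 4 -> cycle length 1

Answer: 1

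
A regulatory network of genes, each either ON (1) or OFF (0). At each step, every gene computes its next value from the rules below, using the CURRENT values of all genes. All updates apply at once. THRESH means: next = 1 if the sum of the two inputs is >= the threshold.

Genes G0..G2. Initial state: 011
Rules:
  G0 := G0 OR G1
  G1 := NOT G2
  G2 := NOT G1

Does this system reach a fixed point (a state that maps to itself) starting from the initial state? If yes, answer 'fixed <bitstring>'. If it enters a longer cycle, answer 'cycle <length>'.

Answer: cycle 2

Derivation:
Step 0: 011
Step 1: G0=G0|G1=0|1=1 G1=NOT G2=NOT 1=0 G2=NOT G1=NOT 1=0 -> 100
Step 2: G0=G0|G1=1|0=1 G1=NOT G2=NOT 0=1 G2=NOT G1=NOT 0=1 -> 111
Step 3: G0=G0|G1=1|1=1 G1=NOT G2=NOT 1=0 G2=NOT G1=NOT 1=0 -> 100
Cycle of length 2 starting at step 1 -> no fixed point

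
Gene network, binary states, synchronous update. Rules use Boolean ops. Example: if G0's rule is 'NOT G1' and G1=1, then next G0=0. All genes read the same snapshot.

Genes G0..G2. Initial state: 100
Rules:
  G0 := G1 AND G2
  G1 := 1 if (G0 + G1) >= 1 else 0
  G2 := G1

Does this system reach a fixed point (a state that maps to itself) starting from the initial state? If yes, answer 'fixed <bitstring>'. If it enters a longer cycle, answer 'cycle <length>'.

Step 0: 100
Step 1: G0=G1&G2=0&0=0 G1=(1+0>=1)=1 G2=G1=0 -> 010
Step 2: G0=G1&G2=1&0=0 G1=(0+1>=1)=1 G2=G1=1 -> 011
Step 3: G0=G1&G2=1&1=1 G1=(0+1>=1)=1 G2=G1=1 -> 111
Step 4: G0=G1&G2=1&1=1 G1=(1+1>=1)=1 G2=G1=1 -> 111
Fixed point reached at step 3: 111

Answer: fixed 111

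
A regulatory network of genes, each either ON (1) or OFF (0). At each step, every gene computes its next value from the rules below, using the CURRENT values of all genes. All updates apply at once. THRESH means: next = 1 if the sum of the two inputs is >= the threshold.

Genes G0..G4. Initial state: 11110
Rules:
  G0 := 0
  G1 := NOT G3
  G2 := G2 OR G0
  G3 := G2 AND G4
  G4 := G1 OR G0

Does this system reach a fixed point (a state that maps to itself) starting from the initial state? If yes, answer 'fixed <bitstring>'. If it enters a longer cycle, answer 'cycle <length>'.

Step 0: 11110
Step 1: G0=0(const) G1=NOT G3=NOT 1=0 G2=G2|G0=1|1=1 G3=G2&G4=1&0=0 G4=G1|G0=1|1=1 -> 00101
Step 2: G0=0(const) G1=NOT G3=NOT 0=1 G2=G2|G0=1|0=1 G3=G2&G4=1&1=1 G4=G1|G0=0|0=0 -> 01110
Step 3: G0=0(const) G1=NOT G3=NOT 1=0 G2=G2|G0=1|0=1 G3=G2&G4=1&0=0 G4=G1|G0=1|0=1 -> 00101
Cycle of length 2 starting at step 1 -> no fixed point

Answer: cycle 2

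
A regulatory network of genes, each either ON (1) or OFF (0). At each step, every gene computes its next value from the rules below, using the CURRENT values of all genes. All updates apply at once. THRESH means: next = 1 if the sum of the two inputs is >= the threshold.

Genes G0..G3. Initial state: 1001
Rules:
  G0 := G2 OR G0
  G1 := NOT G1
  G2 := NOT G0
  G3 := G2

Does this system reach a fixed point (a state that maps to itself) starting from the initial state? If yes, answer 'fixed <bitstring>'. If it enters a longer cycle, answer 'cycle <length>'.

Answer: cycle 2

Derivation:
Step 0: 1001
Step 1: G0=G2|G0=0|1=1 G1=NOT G1=NOT 0=1 G2=NOT G0=NOT 1=0 G3=G2=0 -> 1100
Step 2: G0=G2|G0=0|1=1 G1=NOT G1=NOT 1=0 G2=NOT G0=NOT 1=0 G3=G2=0 -> 1000
Step 3: G0=G2|G0=0|1=1 G1=NOT G1=NOT 0=1 G2=NOT G0=NOT 1=0 G3=G2=0 -> 1100
Cycle of length 2 starting at step 1 -> no fixed point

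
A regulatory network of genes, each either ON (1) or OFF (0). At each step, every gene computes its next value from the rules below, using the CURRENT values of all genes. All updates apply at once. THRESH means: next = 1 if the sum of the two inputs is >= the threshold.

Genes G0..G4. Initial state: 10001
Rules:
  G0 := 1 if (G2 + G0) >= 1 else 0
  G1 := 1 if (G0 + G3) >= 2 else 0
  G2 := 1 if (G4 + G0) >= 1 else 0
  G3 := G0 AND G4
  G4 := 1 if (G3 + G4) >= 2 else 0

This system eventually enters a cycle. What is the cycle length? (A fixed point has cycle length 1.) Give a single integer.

Answer: 1

Derivation:
Step 0: 10001
Step 1: G0=(0+1>=1)=1 G1=(1+0>=2)=0 G2=(1+1>=1)=1 G3=G0&G4=1&1=1 G4=(0+1>=2)=0 -> 10110
Step 2: G0=(1+1>=1)=1 G1=(1+1>=2)=1 G2=(0+1>=1)=1 G3=G0&G4=1&0=0 G4=(1+0>=2)=0 -> 11100
Step 3: G0=(1+1>=1)=1 G1=(1+0>=2)=0 G2=(0+1>=1)=1 G3=G0&G4=1&0=0 G4=(0+0>=2)=0 -> 10100
Step 4: G0=(1+1>=1)=1 G1=(1+0>=2)=0 G2=(0+1>=1)=1 G3=G0&G4=1&0=0 G4=(0+0>=2)=0 -> 10100
State from step 4 equals state from step 3 -> cycle length 1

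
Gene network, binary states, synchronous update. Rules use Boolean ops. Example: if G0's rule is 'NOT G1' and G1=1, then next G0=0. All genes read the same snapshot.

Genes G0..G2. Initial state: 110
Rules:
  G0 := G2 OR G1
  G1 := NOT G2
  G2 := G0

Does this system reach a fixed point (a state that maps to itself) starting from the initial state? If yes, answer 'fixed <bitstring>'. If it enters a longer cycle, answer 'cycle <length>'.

Step 0: 110
Step 1: G0=G2|G1=0|1=1 G1=NOT G2=NOT 0=1 G2=G0=1 -> 111
Step 2: G0=G2|G1=1|1=1 G1=NOT G2=NOT 1=0 G2=G0=1 -> 101
Step 3: G0=G2|G1=1|0=1 G1=NOT G2=NOT 1=0 G2=G0=1 -> 101
Fixed point reached at step 2: 101

Answer: fixed 101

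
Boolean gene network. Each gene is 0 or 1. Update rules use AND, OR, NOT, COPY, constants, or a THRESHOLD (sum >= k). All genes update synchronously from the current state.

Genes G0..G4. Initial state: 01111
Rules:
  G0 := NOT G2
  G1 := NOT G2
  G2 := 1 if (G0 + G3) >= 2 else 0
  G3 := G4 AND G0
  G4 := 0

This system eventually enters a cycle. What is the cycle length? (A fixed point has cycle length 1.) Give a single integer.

Answer: 1

Derivation:
Step 0: 01111
Step 1: G0=NOT G2=NOT 1=0 G1=NOT G2=NOT 1=0 G2=(0+1>=2)=0 G3=G4&G0=1&0=0 G4=0(const) -> 00000
Step 2: G0=NOT G2=NOT 0=1 G1=NOT G2=NOT 0=1 G2=(0+0>=2)=0 G3=G4&G0=0&0=0 G4=0(const) -> 11000
Step 3: G0=NOT G2=NOT 0=1 G1=NOT G2=NOT 0=1 G2=(1+0>=2)=0 G3=G4&G0=0&1=0 G4=0(const) -> 11000
State from step 3 equals state from step 2 -> cycle length 1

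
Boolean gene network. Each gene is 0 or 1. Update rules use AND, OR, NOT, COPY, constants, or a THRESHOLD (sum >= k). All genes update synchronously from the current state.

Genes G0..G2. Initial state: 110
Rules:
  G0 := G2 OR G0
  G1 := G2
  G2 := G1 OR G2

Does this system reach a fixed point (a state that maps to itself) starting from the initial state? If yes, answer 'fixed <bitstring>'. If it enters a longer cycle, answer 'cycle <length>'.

Step 0: 110
Step 1: G0=G2|G0=0|1=1 G1=G2=0 G2=G1|G2=1|0=1 -> 101
Step 2: G0=G2|G0=1|1=1 G1=G2=1 G2=G1|G2=0|1=1 -> 111
Step 3: G0=G2|G0=1|1=1 G1=G2=1 G2=G1|G2=1|1=1 -> 111
Fixed point reached at step 2: 111

Answer: fixed 111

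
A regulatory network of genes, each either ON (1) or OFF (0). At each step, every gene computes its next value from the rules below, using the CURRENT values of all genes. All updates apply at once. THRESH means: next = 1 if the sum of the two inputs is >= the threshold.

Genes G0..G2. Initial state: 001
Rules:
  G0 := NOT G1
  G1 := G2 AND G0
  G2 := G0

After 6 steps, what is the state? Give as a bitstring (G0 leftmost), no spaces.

Step 1: G0=NOT G1=NOT 0=1 G1=G2&G0=1&0=0 G2=G0=0 -> 100
Step 2: G0=NOT G1=NOT 0=1 G1=G2&G0=0&1=0 G2=G0=1 -> 101
Step 3: G0=NOT G1=NOT 0=1 G1=G2&G0=1&1=1 G2=G0=1 -> 111
Step 4: G0=NOT G1=NOT 1=0 G1=G2&G0=1&1=1 G2=G0=1 -> 011
Step 5: G0=NOT G1=NOT 1=0 G1=G2&G0=1&0=0 G2=G0=0 -> 000
Step 6: G0=NOT G1=NOT 0=1 G1=G2&G0=0&0=0 G2=G0=0 -> 100

100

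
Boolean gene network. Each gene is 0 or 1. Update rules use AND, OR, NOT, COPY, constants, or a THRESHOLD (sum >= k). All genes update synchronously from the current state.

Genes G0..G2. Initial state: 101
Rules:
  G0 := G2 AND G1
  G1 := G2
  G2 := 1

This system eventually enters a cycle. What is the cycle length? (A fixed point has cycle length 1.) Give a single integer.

Answer: 1

Derivation:
Step 0: 101
Step 1: G0=G2&G1=1&0=0 G1=G2=1 G2=1(const) -> 011
Step 2: G0=G2&G1=1&1=1 G1=G2=1 G2=1(const) -> 111
Step 3: G0=G2&G1=1&1=1 G1=G2=1 G2=1(const) -> 111
State from step 3 equals state from step 2 -> cycle length 1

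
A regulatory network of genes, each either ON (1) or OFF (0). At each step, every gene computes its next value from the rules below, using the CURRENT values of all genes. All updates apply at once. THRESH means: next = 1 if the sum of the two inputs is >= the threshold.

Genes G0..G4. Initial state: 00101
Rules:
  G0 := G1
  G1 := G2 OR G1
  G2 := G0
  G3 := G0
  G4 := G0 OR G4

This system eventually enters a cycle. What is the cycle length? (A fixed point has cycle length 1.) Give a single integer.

Answer: 1

Derivation:
Step 0: 00101
Step 1: G0=G1=0 G1=G2|G1=1|0=1 G2=G0=0 G3=G0=0 G4=G0|G4=0|1=1 -> 01001
Step 2: G0=G1=1 G1=G2|G1=0|1=1 G2=G0=0 G3=G0=0 G4=G0|G4=0|1=1 -> 11001
Step 3: G0=G1=1 G1=G2|G1=0|1=1 G2=G0=1 G3=G0=1 G4=G0|G4=1|1=1 -> 11111
Step 4: G0=G1=1 G1=G2|G1=1|1=1 G2=G0=1 G3=G0=1 G4=G0|G4=1|1=1 -> 11111
State from step 4 equals state from step 3 -> cycle length 1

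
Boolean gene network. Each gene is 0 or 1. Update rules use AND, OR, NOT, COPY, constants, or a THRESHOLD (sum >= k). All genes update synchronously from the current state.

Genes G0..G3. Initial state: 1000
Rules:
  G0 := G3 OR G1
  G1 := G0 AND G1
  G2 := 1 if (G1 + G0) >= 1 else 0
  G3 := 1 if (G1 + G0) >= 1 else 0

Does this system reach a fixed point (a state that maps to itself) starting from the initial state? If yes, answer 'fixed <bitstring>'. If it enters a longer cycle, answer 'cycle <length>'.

Step 0: 1000
Step 1: G0=G3|G1=0|0=0 G1=G0&G1=1&0=0 G2=(0+1>=1)=1 G3=(0+1>=1)=1 -> 0011
Step 2: G0=G3|G1=1|0=1 G1=G0&G1=0&0=0 G2=(0+0>=1)=0 G3=(0+0>=1)=0 -> 1000
Cycle of length 2 starting at step 0 -> no fixed point

Answer: cycle 2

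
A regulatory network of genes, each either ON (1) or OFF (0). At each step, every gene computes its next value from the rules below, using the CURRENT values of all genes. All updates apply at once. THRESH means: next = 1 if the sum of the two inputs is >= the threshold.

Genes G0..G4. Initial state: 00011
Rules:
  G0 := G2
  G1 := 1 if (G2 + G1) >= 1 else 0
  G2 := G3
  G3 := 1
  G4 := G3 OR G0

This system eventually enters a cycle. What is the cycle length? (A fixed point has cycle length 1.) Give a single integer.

Answer: 1

Derivation:
Step 0: 00011
Step 1: G0=G2=0 G1=(0+0>=1)=0 G2=G3=1 G3=1(const) G4=G3|G0=1|0=1 -> 00111
Step 2: G0=G2=1 G1=(1+0>=1)=1 G2=G3=1 G3=1(const) G4=G3|G0=1|0=1 -> 11111
Step 3: G0=G2=1 G1=(1+1>=1)=1 G2=G3=1 G3=1(const) G4=G3|G0=1|1=1 -> 11111
State from step 3 equals state from step 2 -> cycle length 1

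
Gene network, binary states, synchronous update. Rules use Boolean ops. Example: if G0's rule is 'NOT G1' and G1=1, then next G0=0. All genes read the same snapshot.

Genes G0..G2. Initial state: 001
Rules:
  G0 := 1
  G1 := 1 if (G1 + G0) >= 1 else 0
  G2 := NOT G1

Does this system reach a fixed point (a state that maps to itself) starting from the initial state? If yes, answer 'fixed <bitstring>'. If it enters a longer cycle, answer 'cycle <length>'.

Answer: fixed 110

Derivation:
Step 0: 001
Step 1: G0=1(const) G1=(0+0>=1)=0 G2=NOT G1=NOT 0=1 -> 101
Step 2: G0=1(const) G1=(0+1>=1)=1 G2=NOT G1=NOT 0=1 -> 111
Step 3: G0=1(const) G1=(1+1>=1)=1 G2=NOT G1=NOT 1=0 -> 110
Step 4: G0=1(const) G1=(1+1>=1)=1 G2=NOT G1=NOT 1=0 -> 110
Fixed point reached at step 3: 110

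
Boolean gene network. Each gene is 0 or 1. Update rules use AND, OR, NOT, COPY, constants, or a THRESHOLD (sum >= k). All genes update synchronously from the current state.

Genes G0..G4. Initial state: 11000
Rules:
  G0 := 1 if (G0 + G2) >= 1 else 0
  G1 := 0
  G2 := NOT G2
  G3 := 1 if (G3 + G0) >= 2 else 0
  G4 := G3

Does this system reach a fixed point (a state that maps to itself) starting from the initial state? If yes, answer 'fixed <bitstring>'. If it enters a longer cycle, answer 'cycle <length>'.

Answer: cycle 2

Derivation:
Step 0: 11000
Step 1: G0=(1+0>=1)=1 G1=0(const) G2=NOT G2=NOT 0=1 G3=(0+1>=2)=0 G4=G3=0 -> 10100
Step 2: G0=(1+1>=1)=1 G1=0(const) G2=NOT G2=NOT 1=0 G3=(0+1>=2)=0 G4=G3=0 -> 10000
Step 3: G0=(1+0>=1)=1 G1=0(const) G2=NOT G2=NOT 0=1 G3=(0+1>=2)=0 G4=G3=0 -> 10100
Cycle of length 2 starting at step 1 -> no fixed point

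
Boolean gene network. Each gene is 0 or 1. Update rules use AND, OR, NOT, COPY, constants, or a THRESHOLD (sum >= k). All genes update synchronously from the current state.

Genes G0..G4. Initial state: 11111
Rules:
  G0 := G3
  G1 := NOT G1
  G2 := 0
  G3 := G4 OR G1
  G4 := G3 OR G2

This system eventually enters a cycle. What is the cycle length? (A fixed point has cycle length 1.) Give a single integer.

Answer: 2

Derivation:
Step 0: 11111
Step 1: G0=G3=1 G1=NOT G1=NOT 1=0 G2=0(const) G3=G4|G1=1|1=1 G4=G3|G2=1|1=1 -> 10011
Step 2: G0=G3=1 G1=NOT G1=NOT 0=1 G2=0(const) G3=G4|G1=1|0=1 G4=G3|G2=1|0=1 -> 11011
Step 3: G0=G3=1 G1=NOT G1=NOT 1=0 G2=0(const) G3=G4|G1=1|1=1 G4=G3|G2=1|0=1 -> 10011
State from step 3 equals state from step 1 -> cycle length 2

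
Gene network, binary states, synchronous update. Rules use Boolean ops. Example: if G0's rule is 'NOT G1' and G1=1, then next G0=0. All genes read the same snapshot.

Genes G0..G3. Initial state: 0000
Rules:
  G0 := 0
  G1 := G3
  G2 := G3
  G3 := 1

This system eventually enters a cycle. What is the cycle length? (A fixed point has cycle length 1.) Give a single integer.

Answer: 1

Derivation:
Step 0: 0000
Step 1: G0=0(const) G1=G3=0 G2=G3=0 G3=1(const) -> 0001
Step 2: G0=0(const) G1=G3=1 G2=G3=1 G3=1(const) -> 0111
Step 3: G0=0(const) G1=G3=1 G2=G3=1 G3=1(const) -> 0111
State from step 3 equals state from step 2 -> cycle length 1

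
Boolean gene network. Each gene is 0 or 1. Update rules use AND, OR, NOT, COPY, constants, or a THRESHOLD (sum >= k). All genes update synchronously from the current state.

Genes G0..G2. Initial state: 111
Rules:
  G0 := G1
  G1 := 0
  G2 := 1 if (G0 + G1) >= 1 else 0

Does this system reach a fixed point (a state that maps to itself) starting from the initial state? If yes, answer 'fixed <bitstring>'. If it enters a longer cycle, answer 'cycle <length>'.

Answer: fixed 000

Derivation:
Step 0: 111
Step 1: G0=G1=1 G1=0(const) G2=(1+1>=1)=1 -> 101
Step 2: G0=G1=0 G1=0(const) G2=(1+0>=1)=1 -> 001
Step 3: G0=G1=0 G1=0(const) G2=(0+0>=1)=0 -> 000
Step 4: G0=G1=0 G1=0(const) G2=(0+0>=1)=0 -> 000
Fixed point reached at step 3: 000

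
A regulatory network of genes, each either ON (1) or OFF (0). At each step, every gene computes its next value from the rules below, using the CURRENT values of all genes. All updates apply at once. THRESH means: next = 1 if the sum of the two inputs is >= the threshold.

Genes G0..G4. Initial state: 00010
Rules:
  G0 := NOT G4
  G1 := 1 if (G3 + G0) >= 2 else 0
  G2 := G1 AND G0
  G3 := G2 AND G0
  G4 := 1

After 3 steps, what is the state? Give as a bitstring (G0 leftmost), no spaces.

Step 1: G0=NOT G4=NOT 0=1 G1=(1+0>=2)=0 G2=G1&G0=0&0=0 G3=G2&G0=0&0=0 G4=1(const) -> 10001
Step 2: G0=NOT G4=NOT 1=0 G1=(0+1>=2)=0 G2=G1&G0=0&1=0 G3=G2&G0=0&1=0 G4=1(const) -> 00001
Step 3: G0=NOT G4=NOT 1=0 G1=(0+0>=2)=0 G2=G1&G0=0&0=0 G3=G2&G0=0&0=0 G4=1(const) -> 00001

00001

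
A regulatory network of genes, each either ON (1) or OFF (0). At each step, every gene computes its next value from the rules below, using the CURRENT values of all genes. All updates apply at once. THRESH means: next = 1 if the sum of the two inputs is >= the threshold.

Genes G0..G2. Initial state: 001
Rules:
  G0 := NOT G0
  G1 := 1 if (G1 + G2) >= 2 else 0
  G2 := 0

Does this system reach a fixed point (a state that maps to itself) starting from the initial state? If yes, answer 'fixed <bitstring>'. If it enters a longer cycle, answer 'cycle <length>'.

Step 0: 001
Step 1: G0=NOT G0=NOT 0=1 G1=(0+1>=2)=0 G2=0(const) -> 100
Step 2: G0=NOT G0=NOT 1=0 G1=(0+0>=2)=0 G2=0(const) -> 000
Step 3: G0=NOT G0=NOT 0=1 G1=(0+0>=2)=0 G2=0(const) -> 100
Cycle of length 2 starting at step 1 -> no fixed point

Answer: cycle 2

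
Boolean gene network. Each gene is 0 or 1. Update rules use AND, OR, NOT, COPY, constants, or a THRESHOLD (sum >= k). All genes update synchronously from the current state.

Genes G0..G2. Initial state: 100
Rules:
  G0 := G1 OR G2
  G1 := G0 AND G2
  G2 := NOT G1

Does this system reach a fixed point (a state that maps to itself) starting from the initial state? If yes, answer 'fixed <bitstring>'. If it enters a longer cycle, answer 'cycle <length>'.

Answer: cycle 5

Derivation:
Step 0: 100
Step 1: G0=G1|G2=0|0=0 G1=G0&G2=1&0=0 G2=NOT G1=NOT 0=1 -> 001
Step 2: G0=G1|G2=0|1=1 G1=G0&G2=0&1=0 G2=NOT G1=NOT 0=1 -> 101
Step 3: G0=G1|G2=0|1=1 G1=G0&G2=1&1=1 G2=NOT G1=NOT 0=1 -> 111
Step 4: G0=G1|G2=1|1=1 G1=G0&G2=1&1=1 G2=NOT G1=NOT 1=0 -> 110
Step 5: G0=G1|G2=1|0=1 G1=G0&G2=1&0=0 G2=NOT G1=NOT 1=0 -> 100
Cycle of length 5 starting at step 0 -> no fixed point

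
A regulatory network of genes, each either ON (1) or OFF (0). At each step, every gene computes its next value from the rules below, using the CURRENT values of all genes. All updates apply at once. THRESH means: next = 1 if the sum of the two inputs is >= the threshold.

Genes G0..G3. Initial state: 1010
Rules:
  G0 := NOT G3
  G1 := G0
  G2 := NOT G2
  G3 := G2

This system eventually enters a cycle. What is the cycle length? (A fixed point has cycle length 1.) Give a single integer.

Step 0: 1010
Step 1: G0=NOT G3=NOT 0=1 G1=G0=1 G2=NOT G2=NOT 1=0 G3=G2=1 -> 1101
Step 2: G0=NOT G3=NOT 1=0 G1=G0=1 G2=NOT G2=NOT 0=1 G3=G2=0 -> 0110
Step 3: G0=NOT G3=NOT 0=1 G1=G0=0 G2=NOT G2=NOT 1=0 G3=G2=1 -> 1001
Step 4: G0=NOT G3=NOT 1=0 G1=G0=1 G2=NOT G2=NOT 0=1 G3=G2=0 -> 0110
State from step 4 equals state from step 2 -> cycle length 2

Answer: 2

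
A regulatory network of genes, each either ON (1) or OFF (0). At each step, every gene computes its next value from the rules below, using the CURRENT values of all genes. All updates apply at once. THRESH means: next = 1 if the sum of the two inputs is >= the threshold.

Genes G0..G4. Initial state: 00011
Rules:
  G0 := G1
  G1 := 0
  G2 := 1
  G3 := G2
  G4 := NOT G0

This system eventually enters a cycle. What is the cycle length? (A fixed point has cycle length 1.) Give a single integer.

Step 0: 00011
Step 1: G0=G1=0 G1=0(const) G2=1(const) G3=G2=0 G4=NOT G0=NOT 0=1 -> 00101
Step 2: G0=G1=0 G1=0(const) G2=1(const) G3=G2=1 G4=NOT G0=NOT 0=1 -> 00111
Step 3: G0=G1=0 G1=0(const) G2=1(const) G3=G2=1 G4=NOT G0=NOT 0=1 -> 00111
State from step 3 equals state from step 2 -> cycle length 1

Answer: 1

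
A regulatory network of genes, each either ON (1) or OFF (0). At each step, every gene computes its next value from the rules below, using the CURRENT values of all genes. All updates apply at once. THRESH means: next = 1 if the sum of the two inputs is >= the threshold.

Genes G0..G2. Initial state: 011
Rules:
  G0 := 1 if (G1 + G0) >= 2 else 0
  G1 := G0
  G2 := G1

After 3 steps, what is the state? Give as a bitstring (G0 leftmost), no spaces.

Step 1: G0=(1+0>=2)=0 G1=G0=0 G2=G1=1 -> 001
Step 2: G0=(0+0>=2)=0 G1=G0=0 G2=G1=0 -> 000
Step 3: G0=(0+0>=2)=0 G1=G0=0 G2=G1=0 -> 000

000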